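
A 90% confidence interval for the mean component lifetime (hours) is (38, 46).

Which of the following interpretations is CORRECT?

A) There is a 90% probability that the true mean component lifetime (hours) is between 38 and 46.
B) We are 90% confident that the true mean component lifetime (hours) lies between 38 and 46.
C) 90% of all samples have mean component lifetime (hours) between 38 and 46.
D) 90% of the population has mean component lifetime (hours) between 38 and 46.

A confidence interval represents our confidence in the procedure, not a probability statement about the parameter.

Key concept: If we repeated this sampling process many times and computed a 90% CI each time, about 90% of those intervals would contain the true population parameter.

For this specific interval (38, 46):
- Midpoint (point estimate): 42
- Margin of error: 4

The correct interpretation is the one stating confidence that the true parameter lies in the interval — option B.

B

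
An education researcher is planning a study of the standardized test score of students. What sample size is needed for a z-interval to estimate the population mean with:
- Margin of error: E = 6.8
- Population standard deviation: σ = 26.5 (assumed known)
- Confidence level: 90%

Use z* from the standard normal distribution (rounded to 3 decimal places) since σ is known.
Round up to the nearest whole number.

Using z* since population σ is known (z-interval formula).

For 90% confidence, z* = 1.645 (from standard normal table)

Sample size formula for z-interval: n = (z*σ/E)²

n = (1.645 × 26.5 / 6.8)²
  = (6.410662)²
  = 41.0966

Round up to the nearest whole number: n = 42

42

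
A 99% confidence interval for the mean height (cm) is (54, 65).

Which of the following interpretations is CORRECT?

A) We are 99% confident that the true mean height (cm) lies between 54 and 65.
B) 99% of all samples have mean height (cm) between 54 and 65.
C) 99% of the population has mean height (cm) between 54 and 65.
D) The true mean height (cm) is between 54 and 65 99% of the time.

A confidence interval represents our confidence in the procedure, not a probability statement about the parameter.

Key concept: If we repeated this sampling process many times and computed a 99% CI each time, about 99% of those intervals would contain the true population parameter.

For this specific interval (54, 65):
- Midpoint (point estimate): 59.5
- Margin of error: 5.5

The correct interpretation is the one stating confidence that the true parameter lies in the interval — option A.

A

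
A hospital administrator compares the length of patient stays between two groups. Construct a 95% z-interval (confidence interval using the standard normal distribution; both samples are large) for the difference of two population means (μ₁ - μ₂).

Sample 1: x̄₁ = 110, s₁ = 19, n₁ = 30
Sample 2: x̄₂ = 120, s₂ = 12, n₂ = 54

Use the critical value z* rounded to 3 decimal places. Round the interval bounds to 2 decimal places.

Both samples are large (n₁ = 30 ≥ 30, n₂ = 54 ≥ 30), so a z-interval for the difference of means applies.

Point estimate: x̄₁ - x̄₂ = 110 - 120 = -10

Standard error: SE = √(s₁²/n₁ + s₂²/n₂)
= √(19²/30 + 12²/54)
= √(12.033333 + 2.666667)
= 3.834058

For 95% confidence, z* = 1.96 (from standard normal table)
Margin of error: E = z* × SE = 1.96 × 3.834058 = 7.5148

Z-interval: (x̄₁ - x̄₂) ± E = -10 ± 7.5148 = (-17.5148, -2.4852)

Rounded to 2 decimal places:

(-17.51, -2.49)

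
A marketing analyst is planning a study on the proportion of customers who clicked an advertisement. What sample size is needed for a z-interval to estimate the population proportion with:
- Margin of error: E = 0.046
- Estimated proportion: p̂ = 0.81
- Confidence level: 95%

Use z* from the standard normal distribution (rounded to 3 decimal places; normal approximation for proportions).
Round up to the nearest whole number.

Using z* for proportion z-interval (normal approximation).

For 95% confidence, z* = 1.96 (from standard normal table)

Sample size formula for proportion z-interval: n = z*²p̂(1-p̂)/E²

n = 1.96² × 0.81 × 0.19 / 0.046²
  = 3.8416 × 0.1539 / 0.002116
  = 279.4056

Round up to the nearest whole number: n = 280

280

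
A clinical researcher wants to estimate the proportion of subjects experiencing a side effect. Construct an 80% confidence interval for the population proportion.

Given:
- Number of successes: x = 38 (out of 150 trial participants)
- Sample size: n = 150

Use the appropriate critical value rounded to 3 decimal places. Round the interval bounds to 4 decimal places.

Sample proportion: p̂ = 38/150 = 0.253333

Check conditions for normal approximation:
  np̂ = 38 ≥ 10 ✓
  n(1-p̂) = 112 ≥ 10 ✓

The sample is large enough, so use a z-interval (normal approximation) for the proportion.

For 80% confidence, z* = 1.282 (from standard normal table)

Standard error: SE = √(p̂(1-p̂)/n) = √(0.253333×0.746667/150) = 0.03551108

Margin of error: E = z* × SE = 1.282 × 0.03551108 = 0.045525

Z-interval: p̂ ± E = 0.253333 ± 0.045525 = (0.207808, 0.298859)

Rounded to 4 decimal places:

(0.2078, 0.2989)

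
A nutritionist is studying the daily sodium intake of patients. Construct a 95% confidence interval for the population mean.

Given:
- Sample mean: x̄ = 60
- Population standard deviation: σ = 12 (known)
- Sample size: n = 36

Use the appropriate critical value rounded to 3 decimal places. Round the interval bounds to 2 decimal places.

The population standard deviation σ is known, so use a z-interval (standard normal critical value).

For 95% confidence, z* = 1.96 (from standard normal table)

Standard error: SE = σ/√n = 12/√36 = 2.000000

Margin of error: E = z* × SE = 1.96 × 2.000000 = 3.9200

Z-interval: x̄ ± E = 60 ± 3.9200 = (56.0800, 63.9200)

Rounded to 2 decimal places:

(56.08, 63.92)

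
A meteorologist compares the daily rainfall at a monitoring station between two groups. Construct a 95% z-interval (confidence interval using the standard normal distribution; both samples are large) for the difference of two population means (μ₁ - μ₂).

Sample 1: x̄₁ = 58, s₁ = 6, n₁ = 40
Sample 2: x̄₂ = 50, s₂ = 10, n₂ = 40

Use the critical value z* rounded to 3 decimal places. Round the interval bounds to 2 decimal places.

Both samples are large (n₁ = 40 ≥ 30, n₂ = 40 ≥ 30), so a z-interval for the difference of means applies.

Point estimate: x̄₁ - x̄₂ = 58 - 50 = 8

Standard error: SE = √(s₁²/n₁ + s₂²/n₂)
= √(6²/40 + 10²/40)
= √(0.900000 + 2.500000)
= 1.843909

For 95% confidence, z* = 1.96 (from standard normal table)
Margin of error: E = z* × SE = 1.96 × 1.843909 = 3.6141

Z-interval: (x̄₁ - x̄₂) ± E = 8 ± 3.6141 = (4.3859, 11.6141)

Rounded to 2 decimal places:

(4.39, 11.61)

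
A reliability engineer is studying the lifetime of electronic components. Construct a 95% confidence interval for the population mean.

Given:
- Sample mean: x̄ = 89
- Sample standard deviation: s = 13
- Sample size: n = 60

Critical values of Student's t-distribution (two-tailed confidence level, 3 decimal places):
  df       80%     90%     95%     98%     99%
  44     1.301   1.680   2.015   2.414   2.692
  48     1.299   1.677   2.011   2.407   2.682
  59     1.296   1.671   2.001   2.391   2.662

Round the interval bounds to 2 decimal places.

The population standard deviation σ is unknown (only the sample standard deviation s is given), so use a t-interval with df = n - 1 = 60 - 1 = 59.

For 95% confidence with df = 59, t* = 2.001 (from t-table)

Standard error: SE = s/√n = 13/√60 = 1.678293

Margin of error: E = t* × SE = 2.001 × 1.678293 = 3.3583

T-interval: x̄ ± E = 89 ± 3.3583 = (85.6417, 92.3583)

Rounded to 2 decimal places:

(85.64, 92.36)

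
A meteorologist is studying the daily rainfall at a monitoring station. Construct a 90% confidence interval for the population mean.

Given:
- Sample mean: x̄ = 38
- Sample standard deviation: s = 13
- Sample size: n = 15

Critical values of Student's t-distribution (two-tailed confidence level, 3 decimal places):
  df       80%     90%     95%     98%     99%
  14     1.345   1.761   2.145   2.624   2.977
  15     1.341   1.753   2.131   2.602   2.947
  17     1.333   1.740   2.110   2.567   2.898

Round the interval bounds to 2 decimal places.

The population standard deviation σ is unknown (only the sample standard deviation s is given), so use a t-interval with df = n - 1 = 15 - 1 = 14.

For 90% confidence with df = 14, t* = 1.761 (from t-table)

Standard error: SE = s/√n = 13/√15 = 3.356586

Margin of error: E = t* × SE = 1.761 × 3.356586 = 5.9109

T-interval: x̄ ± E = 38 ± 5.9109 = (32.0891, 43.9109)

Rounded to 2 decimal places:

(32.09, 43.91)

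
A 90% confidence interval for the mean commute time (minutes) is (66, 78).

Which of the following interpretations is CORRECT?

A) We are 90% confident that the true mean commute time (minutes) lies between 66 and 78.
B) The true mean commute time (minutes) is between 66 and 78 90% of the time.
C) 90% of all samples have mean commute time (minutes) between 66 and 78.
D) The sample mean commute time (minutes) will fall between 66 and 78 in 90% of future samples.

A confidence interval represents our confidence in the procedure, not a probability statement about the parameter.

Key concept: If we repeated this sampling process many times and computed a 90% CI each time, about 90% of those intervals would contain the true population parameter.

For this specific interval (66, 78):
- Midpoint (point estimate): 72
- Margin of error: 6

The correct interpretation is the one stating confidence that the true parameter lies in the interval — option A.

A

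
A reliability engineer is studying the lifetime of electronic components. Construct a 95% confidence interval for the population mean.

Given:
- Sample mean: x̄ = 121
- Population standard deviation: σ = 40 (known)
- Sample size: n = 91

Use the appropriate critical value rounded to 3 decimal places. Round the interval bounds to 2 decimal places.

The population standard deviation σ is known, so use a z-interval (standard normal critical value).

For 95% confidence, z* = 1.96 (from standard normal table)

Standard error: SE = σ/√n = 40/√91 = 4.193139

Margin of error: E = z* × SE = 1.96 × 4.193139 = 8.2186

Z-interval: x̄ ± E = 121 ± 8.2186 = (112.7814, 129.2186)

Rounded to 2 decimal places:

(112.78, 129.22)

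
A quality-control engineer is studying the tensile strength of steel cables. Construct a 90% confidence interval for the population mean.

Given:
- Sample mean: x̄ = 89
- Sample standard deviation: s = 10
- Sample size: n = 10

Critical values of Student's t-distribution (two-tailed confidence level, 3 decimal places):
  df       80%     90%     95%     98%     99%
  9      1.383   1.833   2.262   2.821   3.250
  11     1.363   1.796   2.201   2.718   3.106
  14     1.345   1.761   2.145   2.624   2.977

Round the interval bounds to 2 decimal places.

The population standard deviation σ is unknown (only the sample standard deviation s is given), so use a t-interval with df = n - 1 = 10 - 1 = 9.

For 90% confidence with df = 9, t* = 1.833 (from t-table)

Standard error: SE = s/√n = 10/√10 = 3.162278

Margin of error: E = t* × SE = 1.833 × 3.162278 = 5.7965

T-interval: x̄ ± E = 89 ± 5.7965 = (83.2035, 94.7965)

Rounded to 2 decimal places:

(83.20, 94.80)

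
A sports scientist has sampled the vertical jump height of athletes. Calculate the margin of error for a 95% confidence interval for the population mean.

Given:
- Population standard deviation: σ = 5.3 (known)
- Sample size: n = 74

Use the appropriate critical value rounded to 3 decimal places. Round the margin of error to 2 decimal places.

The population standard deviation σ is known, so use the z-interval margin of error formula.

For 95% confidence, z* = 1.96 (from standard normal table)

Margin of error formula for z-interval: E = z* × σ/√n

E = 1.96 × 5.3/√74
  = 1.96 × 0.616112
  = 1.2076

Rounded to 2 decimal places:

1.21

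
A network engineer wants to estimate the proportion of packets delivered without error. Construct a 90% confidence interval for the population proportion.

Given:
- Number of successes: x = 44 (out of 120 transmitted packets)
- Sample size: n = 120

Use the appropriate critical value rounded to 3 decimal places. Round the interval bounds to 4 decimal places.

Sample proportion: p̂ = 44/120 = 0.366667

Check conditions for normal approximation:
  np̂ = 44 ≥ 10 ✓
  n(1-p̂) = 76 ≥ 10 ✓

The sample is large enough, so use a z-interval (normal approximation) for the proportion.

For 90% confidence, z* = 1.645 (from standard normal table)

Standard error: SE = √(p̂(1-p̂)/n) = √(0.366667×0.633333/120) = 0.04399074

Margin of error: E = z* × SE = 1.645 × 0.04399074 = 0.072365

Z-interval: p̂ ± E = 0.366667 ± 0.072365 = (0.294302, 0.439031)

Rounded to 4 decimal places:

(0.2943, 0.4390)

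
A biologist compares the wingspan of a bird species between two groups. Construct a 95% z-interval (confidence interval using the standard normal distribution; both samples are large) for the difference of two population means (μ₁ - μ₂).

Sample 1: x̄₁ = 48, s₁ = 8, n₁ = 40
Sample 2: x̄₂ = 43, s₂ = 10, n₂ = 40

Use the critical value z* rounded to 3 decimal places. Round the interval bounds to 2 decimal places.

Both samples are large (n₁ = 40 ≥ 30, n₂ = 40 ≥ 30), so a z-interval for the difference of means applies.

Point estimate: x̄₁ - x̄₂ = 48 - 43 = 5

Standard error: SE = √(s₁²/n₁ + s₂²/n₂)
= √(8²/40 + 10²/40)
= √(1.600000 + 2.500000)
= 2.024846

For 95% confidence, z* = 1.96 (from standard normal table)
Margin of error: E = z* × SE = 1.96 × 2.024846 = 3.9687

Z-interval: (x̄₁ - x̄₂) ± E = 5 ± 3.9687 = (1.0313, 8.9687)

Rounded to 2 decimal places:

(1.03, 8.97)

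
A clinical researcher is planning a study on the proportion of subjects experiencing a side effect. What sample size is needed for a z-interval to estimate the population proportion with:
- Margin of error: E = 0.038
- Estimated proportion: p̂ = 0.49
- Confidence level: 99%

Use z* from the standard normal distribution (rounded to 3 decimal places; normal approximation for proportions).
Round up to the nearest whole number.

Using z* for proportion z-interval (normal approximation).

For 99% confidence, z* = 2.576 (from standard normal table)

Sample size formula for proportion z-interval: n = z*²p̂(1-p̂)/E²

n = 2.576² × 0.49 × 0.51 / 0.038²
  = 6.635776 × 0.2499 / 0.001444
  = 1148.3936

Round up to the nearest whole number: n = 1149

1149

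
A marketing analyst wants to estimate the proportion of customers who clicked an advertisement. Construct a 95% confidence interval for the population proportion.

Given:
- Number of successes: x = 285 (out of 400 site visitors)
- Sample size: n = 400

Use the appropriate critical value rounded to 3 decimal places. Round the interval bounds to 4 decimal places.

Sample proportion: p̂ = 285/400 = 0.712500

Check conditions for normal approximation:
  np̂ = 285 ≥ 10 ✓
  n(1-p̂) = 115 ≥ 10 ✓

The sample is large enough, so use a z-interval (normal approximation) for the proportion.

For 95% confidence, z* = 1.96 (from standard normal table)

Standard error: SE = √(p̂(1-p̂)/n) = √(0.712500×0.287500/400) = 0.02262983

Margin of error: E = z* × SE = 1.96 × 0.02262983 = 0.044354

Z-interval: p̂ ± E = 0.712500 ± 0.044354 = (0.668146, 0.756854)

Rounded to 4 decimal places:

(0.6681, 0.7569)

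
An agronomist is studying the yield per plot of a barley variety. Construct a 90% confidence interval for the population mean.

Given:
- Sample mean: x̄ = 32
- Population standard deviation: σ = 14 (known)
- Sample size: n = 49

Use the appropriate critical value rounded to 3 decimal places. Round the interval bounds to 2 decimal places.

The population standard deviation σ is known, so use a z-interval (standard normal critical value).

For 90% confidence, z* = 1.645 (from standard normal table)

Standard error: SE = σ/√n = 14/√49 = 2.000000

Margin of error: E = z* × SE = 1.645 × 2.000000 = 3.2900

Z-interval: x̄ ± E = 32 ± 3.2900 = (28.7100, 35.2900)

Rounded to 2 decimal places:

(28.71, 35.29)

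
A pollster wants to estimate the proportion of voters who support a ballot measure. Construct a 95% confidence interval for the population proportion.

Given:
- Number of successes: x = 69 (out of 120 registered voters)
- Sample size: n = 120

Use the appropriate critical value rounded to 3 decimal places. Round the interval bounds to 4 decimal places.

Sample proportion: p̂ = 69/120 = 0.575000

Check conditions for normal approximation:
  np̂ = 69 ≥ 10 ✓
  n(1-p̂) = 51 ≥ 10 ✓

The sample is large enough, so use a z-interval (normal approximation) for the proportion.

For 95% confidence, z* = 1.96 (from standard normal table)

Standard error: SE = √(p̂(1-p̂)/n) = √(0.575000×0.425000/120) = 0.04512714

Margin of error: E = z* × SE = 1.96 × 0.04512714 = 0.088449

Z-interval: p̂ ± E = 0.575000 ± 0.088449 = (0.486551, 0.663449)

Rounded to 4 decimal places:

(0.4866, 0.6634)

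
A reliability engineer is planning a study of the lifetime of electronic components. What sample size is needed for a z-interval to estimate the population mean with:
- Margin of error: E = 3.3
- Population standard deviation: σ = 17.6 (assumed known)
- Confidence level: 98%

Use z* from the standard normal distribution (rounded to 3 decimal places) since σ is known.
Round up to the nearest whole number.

Using z* since population σ is known (z-interval formula).

For 98% confidence, z* = 2.326 (from standard normal table)

Sample size formula for z-interval: n = (z*σ/E)²

n = (2.326 × 17.6 / 3.3)²
  = (12.405333)²
  = 153.8923

Round up to the nearest whole number: n = 154

154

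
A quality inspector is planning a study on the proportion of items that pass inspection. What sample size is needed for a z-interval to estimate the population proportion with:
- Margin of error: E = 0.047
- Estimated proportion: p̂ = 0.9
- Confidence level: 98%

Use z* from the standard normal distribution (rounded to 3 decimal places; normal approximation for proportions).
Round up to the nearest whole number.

Using z* for proportion z-interval (normal approximation).

For 98% confidence, z* = 2.326 (from standard normal table)

Sample size formula for proportion z-interval: n = z*²p̂(1-p̂)/E²

n = 2.326² × 0.9 × 0.1 / 0.047²
  = 5.410276 × 0.09 / 0.002209
  = 220.4277

Round up to the nearest whole number: n = 221

221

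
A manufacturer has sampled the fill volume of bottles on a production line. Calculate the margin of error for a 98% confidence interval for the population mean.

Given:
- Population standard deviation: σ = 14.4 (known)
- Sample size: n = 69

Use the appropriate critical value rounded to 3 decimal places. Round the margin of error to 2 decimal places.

The population standard deviation σ is known, so use the z-interval margin of error formula.

For 98% confidence, z* = 2.326 (from standard normal table)

Margin of error formula for z-interval: E = z* × σ/√n

E = 2.326 × 14.4/√69
  = 2.326 × 1.733556
  = 4.0323

Rounded to 2 decimal places:

4.03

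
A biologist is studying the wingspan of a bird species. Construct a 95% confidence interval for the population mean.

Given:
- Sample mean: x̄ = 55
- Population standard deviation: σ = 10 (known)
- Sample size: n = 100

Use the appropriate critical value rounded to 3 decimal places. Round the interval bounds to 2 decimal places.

The population standard deviation σ is known, so use a z-interval (standard normal critical value).

For 95% confidence, z* = 1.96 (from standard normal table)

Standard error: SE = σ/√n = 10/√100 = 1.000000

Margin of error: E = z* × SE = 1.96 × 1.000000 = 1.9600

Z-interval: x̄ ± E = 55 ± 1.9600 = (53.0400, 56.9600)

Rounded to 2 decimal places:

(53.04, 56.96)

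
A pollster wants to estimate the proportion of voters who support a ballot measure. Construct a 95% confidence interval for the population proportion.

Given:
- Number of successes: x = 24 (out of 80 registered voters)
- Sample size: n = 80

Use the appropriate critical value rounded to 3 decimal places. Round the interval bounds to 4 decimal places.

Sample proportion: p̂ = 24/80 = 0.300000

Check conditions for normal approximation:
  np̂ = 24 ≥ 10 ✓
  n(1-p̂) = 56 ≥ 10 ✓

The sample is large enough, so use a z-interval (normal approximation) for the proportion.

For 95% confidence, z* = 1.96 (from standard normal table)

Standard error: SE = √(p̂(1-p̂)/n) = √(0.300000×0.700000/80) = 0.05123475

Margin of error: E = z* × SE = 1.96 × 0.05123475 = 0.100420

Z-interval: p̂ ± E = 0.300000 ± 0.100420 = (0.199580, 0.400420)

Rounded to 4 decimal places:

(0.1996, 0.4004)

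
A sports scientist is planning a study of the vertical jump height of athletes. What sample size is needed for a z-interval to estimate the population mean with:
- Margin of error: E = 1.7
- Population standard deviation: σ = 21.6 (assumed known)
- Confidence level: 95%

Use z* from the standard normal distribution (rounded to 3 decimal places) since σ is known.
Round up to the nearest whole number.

Using z* since population σ is known (z-interval formula).

For 95% confidence, z* = 1.96 (from standard normal table)

Sample size formula for z-interval: n = (z*σ/E)²

n = (1.96 × 21.6 / 1.7)²
  = (24.903529)²
  = 620.1858

Round up to the nearest whole number: n = 621

621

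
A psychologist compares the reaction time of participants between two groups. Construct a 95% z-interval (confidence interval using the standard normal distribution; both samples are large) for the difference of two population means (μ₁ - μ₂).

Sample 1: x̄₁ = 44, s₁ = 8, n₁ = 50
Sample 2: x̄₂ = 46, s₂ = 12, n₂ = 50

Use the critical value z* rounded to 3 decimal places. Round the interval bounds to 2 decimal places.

Both samples are large (n₁ = 50 ≥ 30, n₂ = 50 ≥ 30), so a z-interval for the difference of means applies.

Point estimate: x̄₁ - x̄₂ = 44 - 46 = -2

Standard error: SE = √(s₁²/n₁ + s₂²/n₂)
= √(8²/50 + 12²/50)
= √(1.280000 + 2.880000)
= 2.039608

For 95% confidence, z* = 1.96 (from standard normal table)
Margin of error: E = z* × SE = 1.96 × 2.039608 = 3.9976

Z-interval: (x̄₁ - x̄₂) ± E = -2 ± 3.9976 = (-5.9976, 1.9976)

Rounded to 2 decimal places:

(-6.00, 2.00)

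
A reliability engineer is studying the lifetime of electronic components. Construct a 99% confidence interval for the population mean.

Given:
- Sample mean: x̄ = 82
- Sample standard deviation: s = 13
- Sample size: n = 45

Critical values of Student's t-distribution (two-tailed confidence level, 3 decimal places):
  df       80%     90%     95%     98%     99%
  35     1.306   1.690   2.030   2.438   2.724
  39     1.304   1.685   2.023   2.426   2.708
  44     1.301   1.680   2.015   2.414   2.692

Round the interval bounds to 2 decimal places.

The population standard deviation σ is unknown (only the sample standard deviation s is given), so use a t-interval with df = n - 1 = 45 - 1 = 44.

For 99% confidence with df = 44, t* = 2.692 (from t-table)

Standard error: SE = s/√n = 13/√45 = 1.937926

Margin of error: E = t* × SE = 2.692 × 1.937926 = 5.2169

T-interval: x̄ ± E = 82 ± 5.2169 = (76.7831, 87.2169)

Rounded to 2 decimal places:

(76.78, 87.22)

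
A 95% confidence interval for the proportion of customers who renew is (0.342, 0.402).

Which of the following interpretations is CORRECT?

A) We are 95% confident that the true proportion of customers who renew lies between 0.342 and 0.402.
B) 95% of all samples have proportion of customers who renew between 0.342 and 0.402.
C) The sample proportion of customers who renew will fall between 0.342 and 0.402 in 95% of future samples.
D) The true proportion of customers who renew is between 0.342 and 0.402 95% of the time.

A confidence interval represents our confidence in the procedure, not a probability statement about the parameter.

Key concept: If we repeated this sampling process many times and computed a 95% CI each time, about 95% of those intervals would contain the true population parameter.

For this specific interval (0.342, 0.402):
- Midpoint (point estimate): 0.372
- Margin of error: 0.03

The correct interpretation is the one stating confidence that the true parameter lies in the interval — option A.

A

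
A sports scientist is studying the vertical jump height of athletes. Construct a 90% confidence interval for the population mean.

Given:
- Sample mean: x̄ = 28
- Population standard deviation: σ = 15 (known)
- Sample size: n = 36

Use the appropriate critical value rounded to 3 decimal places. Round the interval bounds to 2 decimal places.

The population standard deviation σ is known, so use a z-interval (standard normal critical value).

For 90% confidence, z* = 1.645 (from standard normal table)

Standard error: SE = σ/√n = 15/√36 = 2.500000

Margin of error: E = z* × SE = 1.645 × 2.500000 = 4.1125

Z-interval: x̄ ± E = 28 ± 4.1125 = (23.8875, 32.1125)

Rounded to 2 decimal places:

(23.89, 32.11)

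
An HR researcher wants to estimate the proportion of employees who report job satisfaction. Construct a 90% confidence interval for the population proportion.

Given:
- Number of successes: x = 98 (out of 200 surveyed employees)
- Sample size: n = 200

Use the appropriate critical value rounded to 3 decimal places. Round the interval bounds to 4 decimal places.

Sample proportion: p̂ = 98/200 = 0.490000

Check conditions for normal approximation:
  np̂ = 98 ≥ 10 ✓
  n(1-p̂) = 102 ≥ 10 ✓

The sample is large enough, so use a z-interval (normal approximation) for the proportion.

For 90% confidence, z* = 1.645 (from standard normal table)

Standard error: SE = √(p̂(1-p̂)/n) = √(0.490000×0.510000/200) = 0.03534827

Margin of error: E = z* × SE = 1.645 × 0.03534827 = 0.058148

Z-interval: p̂ ± E = 0.490000 ± 0.058148 = (0.431852, 0.548148)

Rounded to 4 decimal places:

(0.4319, 0.5481)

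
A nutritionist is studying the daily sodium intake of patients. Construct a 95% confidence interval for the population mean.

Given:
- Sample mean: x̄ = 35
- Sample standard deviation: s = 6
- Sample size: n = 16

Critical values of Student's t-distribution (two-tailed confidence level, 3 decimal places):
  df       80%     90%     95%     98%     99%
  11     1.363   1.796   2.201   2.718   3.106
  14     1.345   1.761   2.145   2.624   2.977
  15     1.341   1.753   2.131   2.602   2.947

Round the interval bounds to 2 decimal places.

The population standard deviation σ is unknown (only the sample standard deviation s is given), so use a t-interval with df = n - 1 = 16 - 1 = 15.

For 95% confidence with df = 15, t* = 2.131 (from t-table)

Standard error: SE = s/√n = 6/√16 = 1.500000

Margin of error: E = t* × SE = 2.131 × 1.500000 = 3.1965

T-interval: x̄ ± E = 35 ± 3.1965 = (31.8035, 38.1965)

Rounded to 2 decimal places:

(31.80, 38.20)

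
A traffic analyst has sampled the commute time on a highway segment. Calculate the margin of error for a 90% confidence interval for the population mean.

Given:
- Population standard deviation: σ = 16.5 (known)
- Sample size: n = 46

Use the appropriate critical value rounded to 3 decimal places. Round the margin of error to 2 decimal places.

The population standard deviation σ is known, so use the z-interval margin of error formula.

For 90% confidence, z* = 1.645 (from standard normal table)

Margin of error formula for z-interval: E = z* × σ/√n

E = 1.645 × 16.5/√46
  = 1.645 × 2.432792
  = 4.0019

Rounded to 2 decimal places:

4.00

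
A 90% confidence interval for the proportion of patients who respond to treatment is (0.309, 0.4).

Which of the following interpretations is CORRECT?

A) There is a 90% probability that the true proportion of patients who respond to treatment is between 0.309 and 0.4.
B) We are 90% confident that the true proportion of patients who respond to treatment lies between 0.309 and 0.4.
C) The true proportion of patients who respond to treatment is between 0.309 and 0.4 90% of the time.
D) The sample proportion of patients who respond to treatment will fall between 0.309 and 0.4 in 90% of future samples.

A confidence interval represents our confidence in the procedure, not a probability statement about the parameter.

Key concept: If we repeated this sampling process many times and computed a 90% CI each time, about 90% of those intervals would contain the true population parameter.

For this specific interval (0.309, 0.4):
- Midpoint (point estimate): 0.3545
- Margin of error: 0.0455

The correct interpretation is the one stating confidence that the true parameter lies in the interval — option B.

B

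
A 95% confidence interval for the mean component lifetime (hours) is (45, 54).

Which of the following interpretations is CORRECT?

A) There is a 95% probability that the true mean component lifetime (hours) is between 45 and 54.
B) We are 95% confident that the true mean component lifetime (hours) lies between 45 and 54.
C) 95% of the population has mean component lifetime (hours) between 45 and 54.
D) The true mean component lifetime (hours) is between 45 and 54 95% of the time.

A confidence interval represents our confidence in the procedure, not a probability statement about the parameter.

Key concept: If we repeated this sampling process many times and computed a 95% CI each time, about 95% of those intervals would contain the true population parameter.

For this specific interval (45, 54):
- Midpoint (point estimate): 49.5
- Margin of error: 4.5

The correct interpretation is the one stating confidence that the true parameter lies in the interval — option B.

B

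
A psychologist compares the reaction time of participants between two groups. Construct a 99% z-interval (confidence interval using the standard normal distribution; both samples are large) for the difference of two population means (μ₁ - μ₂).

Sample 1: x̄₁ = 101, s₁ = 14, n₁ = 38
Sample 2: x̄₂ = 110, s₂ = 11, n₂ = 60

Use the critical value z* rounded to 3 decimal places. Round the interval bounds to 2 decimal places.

Both samples are large (n₁ = 38 ≥ 30, n₂ = 60 ≥ 30), so a z-interval for the difference of means applies.

Point estimate: x̄₁ - x̄₂ = 101 - 110 = -9

Standard error: SE = √(s₁²/n₁ + s₂²/n₂)
= √(14²/38 + 11²/60)
= √(5.157895 + 2.016667)
= 2.678537

For 99% confidence, z* = 2.576 (from standard normal table)
Margin of error: E = z* × SE = 2.576 × 2.678537 = 6.8999

Z-interval: (x̄₁ - x̄₂) ± E = -9 ± 6.8999 = (-15.8999, -2.1001)

Rounded to 2 decimal places:

(-15.90, -2.10)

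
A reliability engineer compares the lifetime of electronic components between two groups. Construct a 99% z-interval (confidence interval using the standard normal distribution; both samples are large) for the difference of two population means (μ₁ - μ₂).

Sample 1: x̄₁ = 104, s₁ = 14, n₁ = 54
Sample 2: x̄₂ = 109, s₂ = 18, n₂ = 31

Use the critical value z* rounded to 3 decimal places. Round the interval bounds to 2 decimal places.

Both samples are large (n₁ = 54 ≥ 30, n₂ = 31 ≥ 30), so a z-interval for the difference of means applies.

Point estimate: x̄₁ - x̄₂ = 104 - 109 = -5

Standard error: SE = √(s₁²/n₁ + s₂²/n₂)
= √(14²/54 + 18²/31)
= √(3.629630 + 10.451613)
= 3.752498

For 99% confidence, z* = 2.576 (from standard normal table)
Margin of error: E = z* × SE = 2.576 × 3.752498 = 9.6664

Z-interval: (x̄₁ - x̄₂) ± E = -5 ± 9.6664 = (-14.6664, 4.6664)

Rounded to 2 decimal places:

(-14.67, 4.67)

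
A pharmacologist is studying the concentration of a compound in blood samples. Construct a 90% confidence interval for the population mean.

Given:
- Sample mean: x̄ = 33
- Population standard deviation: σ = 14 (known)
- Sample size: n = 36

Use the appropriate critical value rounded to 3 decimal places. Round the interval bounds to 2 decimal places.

The population standard deviation σ is known, so use a z-interval (standard normal critical value).

For 90% confidence, z* = 1.645 (from standard normal table)

Standard error: SE = σ/√n = 14/√36 = 2.333333

Margin of error: E = z* × SE = 1.645 × 2.333333 = 3.8383

Z-interval: x̄ ± E = 33 ± 3.8383 = (29.1617, 36.8383)

Rounded to 2 decimal places:

(29.16, 36.84)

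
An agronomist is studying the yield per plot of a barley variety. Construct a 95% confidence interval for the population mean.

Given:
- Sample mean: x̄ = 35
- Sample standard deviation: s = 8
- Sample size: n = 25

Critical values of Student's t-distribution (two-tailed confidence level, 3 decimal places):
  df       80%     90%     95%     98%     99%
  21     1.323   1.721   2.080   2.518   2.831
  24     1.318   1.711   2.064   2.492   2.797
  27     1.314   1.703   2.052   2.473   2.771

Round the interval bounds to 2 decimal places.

The population standard deviation σ is unknown (only the sample standard deviation s is given), so use a t-interval with df = n - 1 = 25 - 1 = 24.

For 95% confidence with df = 24, t* = 2.064 (from t-table)

Standard error: SE = s/√n = 8/√25 = 1.600000

Margin of error: E = t* × SE = 2.064 × 1.600000 = 3.3024

T-interval: x̄ ± E = 35 ± 3.3024 = (31.6976, 38.3024)

Rounded to 2 decimal places:

(31.70, 38.30)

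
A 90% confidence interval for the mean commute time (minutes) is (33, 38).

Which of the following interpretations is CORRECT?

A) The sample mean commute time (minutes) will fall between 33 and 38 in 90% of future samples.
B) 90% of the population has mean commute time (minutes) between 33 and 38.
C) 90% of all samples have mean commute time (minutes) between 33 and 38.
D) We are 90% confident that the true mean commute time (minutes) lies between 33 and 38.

A confidence interval represents our confidence in the procedure, not a probability statement about the parameter.

Key concept: If we repeated this sampling process many times and computed a 90% CI each time, about 90% of those intervals would contain the true population parameter.

For this specific interval (33, 38):
- Midpoint (point estimate): 35.5
- Margin of error: 2.5

The correct interpretation is the one stating confidence that the true parameter lies in the interval — option D.

D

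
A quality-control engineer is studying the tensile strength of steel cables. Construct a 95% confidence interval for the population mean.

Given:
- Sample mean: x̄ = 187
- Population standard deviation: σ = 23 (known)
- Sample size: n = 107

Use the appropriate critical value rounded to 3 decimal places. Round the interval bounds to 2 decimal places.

The population standard deviation σ is known, so use a z-interval (standard normal critical value).

For 95% confidence, z* = 1.96 (from standard normal table)

Standard error: SE = σ/√n = 23/√107 = 2.223494

Margin of error: E = z* × SE = 1.96 × 2.223494 = 4.3580

Z-interval: x̄ ± E = 187 ± 4.3580 = (182.6420, 191.3580)

Rounded to 2 decimal places:

(182.64, 191.36)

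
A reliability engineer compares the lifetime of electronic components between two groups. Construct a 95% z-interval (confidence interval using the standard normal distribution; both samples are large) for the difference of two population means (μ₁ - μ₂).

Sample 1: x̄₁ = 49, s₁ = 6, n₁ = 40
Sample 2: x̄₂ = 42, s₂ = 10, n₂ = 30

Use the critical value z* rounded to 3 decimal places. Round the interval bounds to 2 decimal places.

Both samples are large (n₁ = 40 ≥ 30, n₂ = 30 ≥ 30), so a z-interval for the difference of means applies.

Point estimate: x̄₁ - x̄₂ = 49 - 42 = 7

Standard error: SE = √(s₁²/n₁ + s₂²/n₂)
= √(6²/40 + 10²/30)
= √(0.900000 + 3.333333)
= 2.057507

For 95% confidence, z* = 1.96 (from standard normal table)
Margin of error: E = z* × SE = 1.96 × 2.057507 = 4.0327

Z-interval: (x̄₁ - x̄₂) ± E = 7 ± 4.0327 = (2.9673, 11.0327)

Rounded to 2 decimal places:

(2.97, 11.03)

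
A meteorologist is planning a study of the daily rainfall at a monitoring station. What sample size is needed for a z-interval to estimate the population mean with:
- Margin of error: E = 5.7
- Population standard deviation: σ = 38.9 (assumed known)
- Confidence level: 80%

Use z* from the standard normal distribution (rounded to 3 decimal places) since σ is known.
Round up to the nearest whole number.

Using z* since population σ is known (z-interval formula).

For 80% confidence, z* = 1.282 (from standard normal table)

Sample size formula for z-interval: n = (z*σ/E)²

n = (1.282 × 38.9 / 5.7)²
  = (8.749088)²
  = 76.5465

Round up to the nearest whole number: n = 77

77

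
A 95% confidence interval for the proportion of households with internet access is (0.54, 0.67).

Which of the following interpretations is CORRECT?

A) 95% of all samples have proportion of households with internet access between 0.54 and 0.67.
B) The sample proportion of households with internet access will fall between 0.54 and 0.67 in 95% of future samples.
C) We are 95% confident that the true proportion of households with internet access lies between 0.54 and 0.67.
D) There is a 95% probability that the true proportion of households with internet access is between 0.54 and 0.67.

A confidence interval represents our confidence in the procedure, not a probability statement about the parameter.

Key concept: If we repeated this sampling process many times and computed a 95% CI each time, about 95% of those intervals would contain the true population parameter.

For this specific interval (0.54, 0.67):
- Midpoint (point estimate): 0.605
- Margin of error: 0.065

The correct interpretation is the one stating confidence that the true parameter lies in the interval — option C.

C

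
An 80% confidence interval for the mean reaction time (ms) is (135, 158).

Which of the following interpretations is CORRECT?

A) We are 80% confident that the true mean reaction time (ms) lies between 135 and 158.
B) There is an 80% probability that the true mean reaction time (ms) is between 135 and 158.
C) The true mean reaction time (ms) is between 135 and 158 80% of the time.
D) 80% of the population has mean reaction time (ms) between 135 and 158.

A confidence interval represents our confidence in the procedure, not a probability statement about the parameter.

Key concept: If we repeated this sampling process many times and computed an 80% CI each time, about 80% of those intervals would contain the true population parameter.

For this specific interval (135, 158):
- Midpoint (point estimate): 146.5
- Margin of error: 11.5

The correct interpretation is the one stating confidence that the true parameter lies in the interval — option A.

A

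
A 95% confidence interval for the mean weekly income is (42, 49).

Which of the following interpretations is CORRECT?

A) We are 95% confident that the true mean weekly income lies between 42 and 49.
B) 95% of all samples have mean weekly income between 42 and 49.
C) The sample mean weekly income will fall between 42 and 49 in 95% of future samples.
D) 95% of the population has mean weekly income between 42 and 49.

A confidence interval represents our confidence in the procedure, not a probability statement about the parameter.

Key concept: If we repeated this sampling process many times and computed a 95% CI each time, about 95% of those intervals would contain the true population parameter.

For this specific interval (42, 49):
- Midpoint (point estimate): 45.5
- Margin of error: 3.5

The correct interpretation is the one stating confidence that the true parameter lies in the interval — option A.

A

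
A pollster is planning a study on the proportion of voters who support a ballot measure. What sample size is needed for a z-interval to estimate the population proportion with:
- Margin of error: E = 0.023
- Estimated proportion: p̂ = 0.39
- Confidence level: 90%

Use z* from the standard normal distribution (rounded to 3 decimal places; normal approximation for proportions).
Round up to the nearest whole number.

Using z* for proportion z-interval (normal approximation).

For 90% confidence, z* = 1.645 (from standard normal table)

Sample size formula for proportion z-interval: n = z*²p̂(1-p̂)/E²

n = 1.645² × 0.39 × 0.61 / 0.023²
  = 2.706025 × 0.2379 / 0.000529
  = 1216.9439

Round up to the nearest whole number: n = 1217

1217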